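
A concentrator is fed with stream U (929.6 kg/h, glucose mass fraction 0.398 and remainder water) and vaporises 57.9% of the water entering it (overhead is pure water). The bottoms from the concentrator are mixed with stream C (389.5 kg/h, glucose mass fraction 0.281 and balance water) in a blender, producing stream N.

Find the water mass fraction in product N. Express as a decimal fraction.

Vapour removed = 0.579×0.602×929.6 = 324.02 kg/h; concentrate = 605.58 kg/h.
water reaching the mixer = 235.6 (from concentrate) + 389.5×0.719 = 515.65 kg/h.
Product flow = 605.58 + 389.5 = 995.08 kg/h; water fraction = 0.518.

0.518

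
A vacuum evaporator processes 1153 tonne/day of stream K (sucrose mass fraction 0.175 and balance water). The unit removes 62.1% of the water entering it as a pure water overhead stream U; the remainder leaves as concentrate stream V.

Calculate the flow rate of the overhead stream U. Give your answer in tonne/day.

590.7 tonne/day

water entering = 1153×0.825 = 951.22 tonne/day; overhead removed = 0.621×951.22 = 590.71 tonne/day.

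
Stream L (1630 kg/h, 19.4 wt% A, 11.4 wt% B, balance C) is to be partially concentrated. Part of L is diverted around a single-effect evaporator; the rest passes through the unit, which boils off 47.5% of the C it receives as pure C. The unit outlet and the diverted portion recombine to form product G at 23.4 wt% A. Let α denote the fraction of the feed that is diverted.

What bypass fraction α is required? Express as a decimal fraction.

All 1630×0.194 = 316.22 kg/h of A reaches G, so G = 316.22/0.234 = 1351.4 kg/h and vapour = 278.63 kg/h.
The evaporator receives (1−α)·1630 of feed at 0.692 C and removes 0.475 of that C:
0.475×0.692×(1−α)×1630 = 278.63
(1−α) = 278.63/535.78 = 0.5200;  α = 0.4800.

0.480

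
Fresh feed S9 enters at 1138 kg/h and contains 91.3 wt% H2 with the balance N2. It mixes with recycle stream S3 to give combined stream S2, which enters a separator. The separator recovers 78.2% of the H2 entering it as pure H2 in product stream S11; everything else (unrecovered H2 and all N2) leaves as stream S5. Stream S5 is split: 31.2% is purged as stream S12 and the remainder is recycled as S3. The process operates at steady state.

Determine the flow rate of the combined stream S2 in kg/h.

1540 kg/h

N2 enters only via S9 and leaves only via the purge: 1138×0.087 = 0.312×(N2 in S5), and the separator passes all N2, so N2 in S2 = N2 in S5 = 317.33 kg/h.
H2 in S2: m_A = 1138×0.913 + (1−0.312)·(1−0.782)·m_A, so m_A = 1039/0.8500 = 1222.3 kg/h.
S2 = 1222.3 + 317.33 = 1539.6 kg/h.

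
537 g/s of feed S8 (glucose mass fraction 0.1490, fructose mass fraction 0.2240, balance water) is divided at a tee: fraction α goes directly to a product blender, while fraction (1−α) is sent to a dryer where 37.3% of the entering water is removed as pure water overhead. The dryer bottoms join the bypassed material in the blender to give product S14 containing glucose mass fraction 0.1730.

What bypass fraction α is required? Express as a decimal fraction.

0.407

All 537×0.149 = 80.013 g/s of glucose reaches S14, so S14 = 80.013/0.173 = 462.5 g/s and vapour = 74.497 g/s.
The evaporator receives (1−α)·537 of feed at 0.627 water and removes 0.373 of that water:
0.373×0.627×(1−α)×537 = 74.497
(1−α) = 74.497/125.59 = 0.5932;  α = 0.4068.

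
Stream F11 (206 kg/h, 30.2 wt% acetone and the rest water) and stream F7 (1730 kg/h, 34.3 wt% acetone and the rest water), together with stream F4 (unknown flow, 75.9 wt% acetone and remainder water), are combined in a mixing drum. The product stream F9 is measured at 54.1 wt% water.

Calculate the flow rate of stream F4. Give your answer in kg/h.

Let F4 be the unknown flow. Total out = 1936 + F4.
water balance: 1280.4 + 0.241·F4 = 0.541·(1936 + F4)
(0.241 − 0.541)·F4 = 0.541×1936 − 1280.4 = -233.02
F4 = -233.02 / -0.300 = 776.74 kg/h

776.7 kg/h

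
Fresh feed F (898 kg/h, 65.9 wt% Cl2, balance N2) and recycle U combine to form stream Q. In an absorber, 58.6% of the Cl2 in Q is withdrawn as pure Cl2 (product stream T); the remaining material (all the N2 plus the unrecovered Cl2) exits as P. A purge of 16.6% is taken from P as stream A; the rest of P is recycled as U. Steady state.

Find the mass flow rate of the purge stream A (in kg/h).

N2 enters only via F and leaves only via the purge: 898×0.341 = 0.166×(N2 in P), and the absorber passes all N2, so N2 in Q = N2 in P = 1844.7 kg/h.
Cl2 in Q: m_A = 898×0.659 + (1−0.166)·(1−0.586)·m_A, so m_A = 591.78/0.6547 = 903.86 kg/h.
P = (1−0.586)×903.86 + 1844.7 = 2218.9 kg/h.
Purge A = 0.166×2218.9 = 368.34 kg/h.

368.3 kg/h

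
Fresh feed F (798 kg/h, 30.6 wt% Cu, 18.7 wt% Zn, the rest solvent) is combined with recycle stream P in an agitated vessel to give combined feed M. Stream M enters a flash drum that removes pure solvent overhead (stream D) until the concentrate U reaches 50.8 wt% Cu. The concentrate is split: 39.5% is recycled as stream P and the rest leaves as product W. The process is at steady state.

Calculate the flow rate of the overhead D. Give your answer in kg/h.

Overall Cu balance (none leaves overhead): Cu in fresh feed = Cu in product, i.e. 798×0.306 = (1−0.395)·U·0.508.
U = 244.19/(0.508×0.605) = 794.52 kg/h.
Recycle P = 0.395×794.52 = 313.84 kg/h.
Combined feed M = 798 + 313.84 = 1111.8 kg/h.
Overhead D = M − U = 1111.8 − 794.52 = 317.31 kg/h.

317.3 kg/h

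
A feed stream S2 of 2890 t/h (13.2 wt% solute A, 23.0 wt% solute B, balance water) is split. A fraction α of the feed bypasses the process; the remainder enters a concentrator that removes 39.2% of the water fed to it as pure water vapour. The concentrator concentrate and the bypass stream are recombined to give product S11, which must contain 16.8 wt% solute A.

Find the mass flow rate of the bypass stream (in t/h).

All 2890×0.132 = 381.48 t/h of solute A reaches S11, so S11 = 381.48/0.168 = 2270.7 t/h and vapour = 619.29 t/h.
The evaporator receives (1−α)·2890 of feed at 0.638 water and removes 0.392 of that water:
0.392×0.638×(1−α)×2890 = 619.29
(1−α) = 619.29/722.78 = 0.8568;  α = 0.1432.
Bypass flow = 0.1432×2890 = 413.81 t/h.

413.8 t/h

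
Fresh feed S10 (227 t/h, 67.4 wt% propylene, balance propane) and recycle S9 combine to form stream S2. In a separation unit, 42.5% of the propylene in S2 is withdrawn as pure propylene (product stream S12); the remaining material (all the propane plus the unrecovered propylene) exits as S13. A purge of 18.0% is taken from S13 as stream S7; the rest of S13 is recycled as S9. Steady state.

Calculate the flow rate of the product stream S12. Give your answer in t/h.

123 t/h

propylene in S2: m_A = 227×0.674 + (1−0.180)·(1−0.425)·m_A, so m_A = 153/0.5285 = 289.49 t/h.
Product S12 = 0.425×289.49 = 123.04 t/h.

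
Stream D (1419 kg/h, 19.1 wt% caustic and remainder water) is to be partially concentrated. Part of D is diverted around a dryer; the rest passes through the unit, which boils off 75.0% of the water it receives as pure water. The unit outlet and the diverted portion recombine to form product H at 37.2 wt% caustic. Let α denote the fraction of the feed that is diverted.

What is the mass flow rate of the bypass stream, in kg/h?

All 1419×0.191 = 271.03 kg/h of caustic reaches H, so H = 271.03/0.372 = 728.57 kg/h and vapour = 690.43 kg/h.
The evaporator receives (1−α)·1419 of feed at 0.809 water and removes 0.750 of that water:
0.750×0.809×(1−α)×1419 = 690.43
(1−α) = 690.43/860.98 = 0.8019;  α = 0.1981.
Bypass flow = 0.1981×1419 = 281.09 kg/h.

281.1 kg/h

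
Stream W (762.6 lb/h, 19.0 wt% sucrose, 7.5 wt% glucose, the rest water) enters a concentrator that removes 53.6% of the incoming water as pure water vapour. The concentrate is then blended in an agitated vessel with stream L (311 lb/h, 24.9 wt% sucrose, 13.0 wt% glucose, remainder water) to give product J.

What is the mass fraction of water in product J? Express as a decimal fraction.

Vapour removed = 0.536×0.735×762.6 = 300.43 lb/h; concentrate = 462.17 lb/h.
water reaching the mixer = 260.08 (from concentrate) + 311×0.621 = 453.21 lb/h.
Product flow = 462.17 + 311 = 773.17 lb/h; water fraction = 0.5862.

0.5862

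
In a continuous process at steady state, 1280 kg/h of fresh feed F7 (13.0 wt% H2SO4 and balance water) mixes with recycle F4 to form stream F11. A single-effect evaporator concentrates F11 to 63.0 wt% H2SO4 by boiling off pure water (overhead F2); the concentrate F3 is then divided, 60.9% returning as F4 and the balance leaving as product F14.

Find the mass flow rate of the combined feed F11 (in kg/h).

Overall H2SO4 balance (none leaves overhead): H2SO4 in fresh feed = H2SO4 in product, i.e. 1280×0.130 = (1−0.609)·F3·0.630.
F3 = 166.4/(0.630×0.391) = 675.52 kg/h.
Recycle F4 = 0.609×675.52 = 411.39 kg/h.
Combined feed F11 = 1280 + 411.39 = 1691.4 kg/h.

1691 kg/h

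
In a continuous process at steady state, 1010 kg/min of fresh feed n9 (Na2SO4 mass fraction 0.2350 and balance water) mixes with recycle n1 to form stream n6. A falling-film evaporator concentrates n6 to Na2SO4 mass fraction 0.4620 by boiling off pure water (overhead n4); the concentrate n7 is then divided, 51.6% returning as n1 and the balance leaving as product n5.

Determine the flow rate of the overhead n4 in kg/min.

Overall Na2SO4 balance (none leaves overhead): Na2SO4 in fresh feed = Na2SO4 in product, i.e. 1010×0.235 = (1−0.516)·n7·0.462.
n7 = 237.35/(0.462×0.484) = 1061.5 kg/min.
Recycle n1 = 0.516×1061.5 = 547.71 kg/min.
Combined feed n6 = 1010 + 547.71 = 1557.7 kg/min.
Overhead n4 = n6 − n7 = 1557.7 − 1061.5 = 496.26 kg/min.

496.3 kg/min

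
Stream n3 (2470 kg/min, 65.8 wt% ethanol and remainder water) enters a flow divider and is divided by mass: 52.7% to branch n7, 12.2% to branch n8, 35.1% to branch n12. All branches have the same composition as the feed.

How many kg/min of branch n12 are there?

Branch n12 flow = 0.351×2470 = 866.97 kg/min.

867 kg/min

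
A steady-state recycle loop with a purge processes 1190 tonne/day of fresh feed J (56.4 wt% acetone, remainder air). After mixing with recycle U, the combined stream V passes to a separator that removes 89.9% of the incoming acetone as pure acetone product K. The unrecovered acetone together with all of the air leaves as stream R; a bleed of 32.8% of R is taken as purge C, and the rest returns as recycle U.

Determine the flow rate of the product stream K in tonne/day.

acetone in V: m_A = 1190×0.564 + (1−0.328)·(1−0.899)·m_A, so m_A = 671.16/0.9321 = 720.03 tonne/day.
Product K = 0.899×720.03 = 647.31 tonne/day.

647.3 tonne/day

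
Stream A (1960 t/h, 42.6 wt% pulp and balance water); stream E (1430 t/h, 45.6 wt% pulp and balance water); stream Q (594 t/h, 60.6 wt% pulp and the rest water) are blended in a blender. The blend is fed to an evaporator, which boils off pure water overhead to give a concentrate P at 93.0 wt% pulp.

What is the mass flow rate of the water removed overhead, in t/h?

pulp entering = 1960×0.426 + 1430×0.456 + 594×0.606 = 1847 t/h.
All pulp reports to P, so P = 1847/0.930 = 1986 t/h.
Total feed = 3984 t/h; overhead = 3984 − 1986 = 1998 t/h.

1998 t/h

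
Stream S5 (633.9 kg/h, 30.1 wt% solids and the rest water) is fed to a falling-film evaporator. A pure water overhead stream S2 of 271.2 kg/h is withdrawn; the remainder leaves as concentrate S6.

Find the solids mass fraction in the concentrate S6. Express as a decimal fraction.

0.526

solids is not removed: 633.9×0.301 = 190.8 kg/h of solids enters S6.
Concentrate = 633.9 − 271.2 = 362.7 kg/h.
Mass fraction = 190.8/362.7 = 0.526.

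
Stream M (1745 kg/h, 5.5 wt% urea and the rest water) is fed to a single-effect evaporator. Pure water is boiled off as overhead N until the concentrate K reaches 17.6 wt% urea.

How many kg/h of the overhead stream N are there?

1200 kg/h

urea is conserved: 1745×0.055 = 95.975 kg/h all reports to the concentrate.
Concentrate = 95.975/(target fraction) = 545.31 kg/h.
Overhead = 1745 − 545.31 = 1199.7 kg/h.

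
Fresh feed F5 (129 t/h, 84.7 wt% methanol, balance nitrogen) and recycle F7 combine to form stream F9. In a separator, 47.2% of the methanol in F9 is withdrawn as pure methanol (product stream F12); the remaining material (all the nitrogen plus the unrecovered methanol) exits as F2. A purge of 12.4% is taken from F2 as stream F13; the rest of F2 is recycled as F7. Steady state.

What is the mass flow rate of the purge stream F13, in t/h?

33.05 t/h

nitrogen enters only via F5 and leaves only via the purge: 129×0.153 = 0.124×(nitrogen in F2), and the separator passes all nitrogen, so nitrogen in F9 = nitrogen in F2 = 159.17 t/h.
methanol in F9: m_A = 129×0.847 + (1−0.124)·(1−0.472)·m_A, so m_A = 109.26/0.5375 = 203.29 t/h.
F2 = (1−0.472)×203.29 + 159.17 = 266.51 t/h.
Purge F13 = 0.124×266.51 = 33.047 t/h.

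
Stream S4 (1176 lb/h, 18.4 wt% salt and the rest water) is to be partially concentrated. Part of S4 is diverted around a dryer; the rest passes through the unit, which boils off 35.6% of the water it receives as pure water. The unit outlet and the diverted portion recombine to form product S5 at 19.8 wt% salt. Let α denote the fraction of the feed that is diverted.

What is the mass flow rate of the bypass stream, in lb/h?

889.8 lb/h

All 1176×0.184 = 216.38 lb/h of salt reaches S5, so S5 = 216.38/0.198 = 1092.8 lb/h and vapour = 83.152 lb/h.
The evaporator receives (1−α)·1176 of feed at 0.816 water and removes 0.356 of that water:
0.356×0.816×(1−α)×1176 = 83.152
(1−α) = 83.152/341.62 = 0.2434;  α = 0.7566.
Bypass flow = 0.7566×1176 = 889.76 lb/h.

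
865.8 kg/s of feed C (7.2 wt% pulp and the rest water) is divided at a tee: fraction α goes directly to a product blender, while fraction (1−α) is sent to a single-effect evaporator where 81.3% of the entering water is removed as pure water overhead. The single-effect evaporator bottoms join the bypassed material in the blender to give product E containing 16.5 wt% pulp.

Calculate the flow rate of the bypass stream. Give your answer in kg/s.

219 kg/s

All 865.8×0.072 = 62.338 kg/s of pulp reaches E, so E = 62.338/0.165 = 377.8 kg/s and vapour = 488 kg/s.
The evaporator receives (1−α)·865.8 of feed at 0.928 water and removes 0.813 of that water:
0.813×0.928×(1−α)×865.8 = 488
(1−α) = 488/653.21 = 0.7471;  α = 0.2529.
Bypass flow = 0.2529×865.8 = 218.99 kg/s.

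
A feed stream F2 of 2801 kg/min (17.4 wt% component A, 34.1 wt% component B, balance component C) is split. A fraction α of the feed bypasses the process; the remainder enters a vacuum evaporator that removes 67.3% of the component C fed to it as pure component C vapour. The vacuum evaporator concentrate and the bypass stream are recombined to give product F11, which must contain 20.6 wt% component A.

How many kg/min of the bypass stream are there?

All 2801×0.174 = 487.37 kg/min of component A reaches F11, so F11 = 487.37/0.206 = 2365.9 kg/min and vapour = 435.11 kg/min.
The evaporator receives (1−α)·2801 of feed at 0.485 component C and removes 0.673 of that component C:
0.673×0.485×(1−α)×2801 = 435.11
(1−α) = 435.11/914.26 = 0.4759;  α = 0.5241.
Bypass flow = 0.5241×2801 = 1468 kg/min.

1468 kg/min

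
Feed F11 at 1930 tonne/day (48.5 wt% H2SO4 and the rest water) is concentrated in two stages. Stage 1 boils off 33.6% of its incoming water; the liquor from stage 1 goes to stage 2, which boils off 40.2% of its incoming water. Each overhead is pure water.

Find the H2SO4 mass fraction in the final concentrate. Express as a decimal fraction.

0.703

water in feed = 1930×0.515 = 993.95 tonne/day.
After stage 1: water left = (1−0.336)×993.95 = 659.98; stream total = 1596 tonne/day.
After stage 2: water left = (1−0.402)×659.98 = 394.67; final concentrate = 1330.7 tonne/day.
H2SO4 fraction = 936.05/1330.7 = 0.703.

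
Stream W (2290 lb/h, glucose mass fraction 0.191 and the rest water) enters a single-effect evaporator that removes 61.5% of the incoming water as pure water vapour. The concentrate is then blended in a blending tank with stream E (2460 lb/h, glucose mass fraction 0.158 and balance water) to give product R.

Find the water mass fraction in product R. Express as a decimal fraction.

Vapour removed = 0.615×0.809×2290 = 1139.4 lb/h; concentrate = 1150.6 lb/h.
water reaching the mixer = 713.25 (from concentrate) + 2460×0.842 = 2784.6 lb/h.
Product flow = 1150.6 + 2460 = 3610.6 lb/h; water fraction = 0.771.

0.771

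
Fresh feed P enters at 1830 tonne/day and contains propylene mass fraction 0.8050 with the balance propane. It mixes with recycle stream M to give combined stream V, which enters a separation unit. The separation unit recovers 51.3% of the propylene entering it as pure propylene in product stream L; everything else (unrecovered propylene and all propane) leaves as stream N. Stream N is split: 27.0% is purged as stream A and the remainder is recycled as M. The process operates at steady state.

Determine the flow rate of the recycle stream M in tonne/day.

propane enters only via P and leaves only via the purge: 1830×0.195 = 0.270×(propane in N), and the separation unit passes all propane, so propane in V = propane in N = 1321.7 tonne/day.
propylene in V: m_A = 1830×0.805 + (1−0.270)·(1−0.513)·m_A, so m_A = 1473.2/0.6445 = 2285.8 tonne/day.
N = (1−0.513)×2285.8 + 1321.7 = 2434.8 tonne/day.
Recycle M = (1−0.270)×2434.8 = 1777.4 tonne/day.

1777 tonne/day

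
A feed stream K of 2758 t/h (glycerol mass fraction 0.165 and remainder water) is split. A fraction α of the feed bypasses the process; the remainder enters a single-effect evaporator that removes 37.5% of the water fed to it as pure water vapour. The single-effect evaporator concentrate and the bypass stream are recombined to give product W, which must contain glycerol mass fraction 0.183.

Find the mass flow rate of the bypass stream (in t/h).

1892 t/h

All 2758×0.165 = 455.07 t/h of glycerol reaches W, so W = 455.07/0.183 = 2486.7 t/h and vapour = 271.28 t/h.
The evaporator receives (1−α)·2758 of feed at 0.835 water and removes 0.375 of that water:
0.375×0.835×(1−α)×2758 = 271.28
(1−α) = 271.28/863.6 = 0.3141;  α = 0.6859.
Bypass flow = 0.6859×2758 = 1891.6 t/h.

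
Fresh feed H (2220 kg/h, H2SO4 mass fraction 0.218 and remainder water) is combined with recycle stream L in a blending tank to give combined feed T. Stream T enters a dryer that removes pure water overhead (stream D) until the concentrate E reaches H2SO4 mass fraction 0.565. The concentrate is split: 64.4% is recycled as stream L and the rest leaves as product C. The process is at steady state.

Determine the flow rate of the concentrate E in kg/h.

2406 kg/h

Overall H2SO4 balance (none leaves overhead): H2SO4 in fresh feed = H2SO4 in product, i.e. 2220×0.218 = (1−0.644)·E·0.565.
E = 483.96/(0.565×0.356) = 2406.1 kg/h.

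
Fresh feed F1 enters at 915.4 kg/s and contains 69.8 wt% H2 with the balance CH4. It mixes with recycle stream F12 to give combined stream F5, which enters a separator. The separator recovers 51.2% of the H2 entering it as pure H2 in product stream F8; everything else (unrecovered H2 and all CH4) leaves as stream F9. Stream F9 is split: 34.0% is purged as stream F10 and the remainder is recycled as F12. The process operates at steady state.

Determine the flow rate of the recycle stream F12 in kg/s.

840.2 kg/s

CH4 enters only via F1 and leaves only via the purge: 915.4×0.302 = 0.340×(CH4 in F9), and the separator passes all CH4, so CH4 in F5 = CH4 in F9 = 813.09 kg/s.
H2 in F5: m_A = 915.4×0.698 + (1−0.340)·(1−0.512)·m_A, so m_A = 638.95/0.6779 = 942.51 kg/s.
F9 = (1−0.512)×942.51 + 813.09 = 1273 kg/s.
Recycle F12 = (1−0.340)×1273 = 840.2 kg/s.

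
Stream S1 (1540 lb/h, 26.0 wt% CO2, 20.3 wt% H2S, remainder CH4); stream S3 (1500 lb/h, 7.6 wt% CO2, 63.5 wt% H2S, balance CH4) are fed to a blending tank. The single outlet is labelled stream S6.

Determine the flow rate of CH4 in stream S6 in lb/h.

CH4 out = CH4 in = 1540×0.537 + 1500×0.289 = 1260.5 lb/h.

1260 lb/h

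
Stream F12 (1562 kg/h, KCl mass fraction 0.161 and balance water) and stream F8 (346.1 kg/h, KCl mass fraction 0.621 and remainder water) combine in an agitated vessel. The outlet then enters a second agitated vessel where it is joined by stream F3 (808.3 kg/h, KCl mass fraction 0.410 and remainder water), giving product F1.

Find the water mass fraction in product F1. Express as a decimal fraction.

Overall, product flow = 2716.4 kg/h.
water in = 1562×0.839 + 346.1×0.379 + 808.3×0.590 = 1918.6 kg/h.
water fraction in F1 = 0.706.

0.706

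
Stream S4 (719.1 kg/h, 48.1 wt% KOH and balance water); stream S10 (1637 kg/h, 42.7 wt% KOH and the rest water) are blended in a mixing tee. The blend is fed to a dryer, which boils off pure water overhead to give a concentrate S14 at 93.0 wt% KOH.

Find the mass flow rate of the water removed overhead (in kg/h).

KOH entering = 719.1×0.481 + 1637×0.427 = 1044.9 kg/h.
All KOH reports to S14, so S14 = 1044.9/0.930 = 1123.5 kg/h.
Total feed = 2356.1 kg/h; overhead = 2356.1 − 1123.5 = 1232.6 kg/h.

1233 kg/h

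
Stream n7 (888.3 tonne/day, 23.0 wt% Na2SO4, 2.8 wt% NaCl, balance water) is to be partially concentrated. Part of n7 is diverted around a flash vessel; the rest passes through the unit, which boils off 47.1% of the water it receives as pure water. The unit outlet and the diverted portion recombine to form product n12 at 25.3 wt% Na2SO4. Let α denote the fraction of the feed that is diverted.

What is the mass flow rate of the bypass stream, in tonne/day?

All 888.3×0.230 = 204.31 tonne/day of Na2SO4 reaches n12, so n12 = 204.31/0.253 = 807.55 tonne/day and vapour = 80.755 tonne/day.
The evaporator receives (1−α)·888.3 of feed at 0.742 water and removes 0.471 of that water:
0.471×0.742×(1−α)×888.3 = 80.755
(1−α) = 80.755/310.44 = 0.2601;  α = 0.7399.
Bypass flow = 0.7399×888.3 = 657.23 tonne/day.

657.2 tonne/day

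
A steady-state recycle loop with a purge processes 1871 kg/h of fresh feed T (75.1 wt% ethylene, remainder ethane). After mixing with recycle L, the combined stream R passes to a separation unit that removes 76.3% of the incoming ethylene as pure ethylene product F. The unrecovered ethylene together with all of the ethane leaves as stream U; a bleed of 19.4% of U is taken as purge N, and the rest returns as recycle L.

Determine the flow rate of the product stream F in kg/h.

ethylene in R: m_A = 1871×0.751 + (1−0.194)·(1−0.763)·m_A, so m_A = 1405.1/0.8090 = 1736.9 kg/h.
Product F = 0.763×1736.9 = 1325.3 kg/h.

1325 kg/h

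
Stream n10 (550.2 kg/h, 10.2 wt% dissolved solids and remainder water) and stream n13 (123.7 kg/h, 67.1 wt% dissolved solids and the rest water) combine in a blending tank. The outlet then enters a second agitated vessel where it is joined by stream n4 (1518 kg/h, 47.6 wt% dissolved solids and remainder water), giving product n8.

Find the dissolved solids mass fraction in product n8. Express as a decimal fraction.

Overall, product flow = 2191.9 kg/h.
dissolved solids in = 550.2×0.102 + 123.7×0.671 + 1518×0.476 = 861.69 kg/h.
dissolved solids fraction in n8 = 0.393.

0.393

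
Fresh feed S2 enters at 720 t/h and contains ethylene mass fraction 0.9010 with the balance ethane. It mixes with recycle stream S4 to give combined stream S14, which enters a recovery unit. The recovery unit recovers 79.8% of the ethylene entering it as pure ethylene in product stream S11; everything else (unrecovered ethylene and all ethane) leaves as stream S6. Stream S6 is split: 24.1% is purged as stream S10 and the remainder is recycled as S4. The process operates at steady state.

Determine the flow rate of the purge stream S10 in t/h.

ethane enters only via S2 and leaves only via the purge: 720×0.099 = 0.241×(ethane in S6), and the recovery unit passes all ethane, so ethane in S14 = ethane in S6 = 295.77 t/h.
ethylene in S14: m_A = 720×0.901 + (1−0.241)·(1−0.798)·m_A, so m_A = 648.72/0.8467 = 766.19 t/h.
S6 = (1−0.798)×766.19 + 295.77 = 450.54 t/h.
Purge S10 = 0.241×450.54 = 108.58 t/h.

108.6 t/h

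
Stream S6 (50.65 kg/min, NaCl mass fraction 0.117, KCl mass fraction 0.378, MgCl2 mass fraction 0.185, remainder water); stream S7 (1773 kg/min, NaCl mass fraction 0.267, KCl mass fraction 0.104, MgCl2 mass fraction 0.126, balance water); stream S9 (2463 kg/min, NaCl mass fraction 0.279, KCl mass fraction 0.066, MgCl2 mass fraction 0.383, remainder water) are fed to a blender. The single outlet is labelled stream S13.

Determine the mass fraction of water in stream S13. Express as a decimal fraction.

0.368

Total flow out = 50.65 + 1773 + 2463 = 4286.6 kg/min.
water in = 50.65×0.320 + 1773×0.503 + 2463×0.272 = 1578 kg/min.
water mass fraction in S13 = 1578/4286.6 = 0.368.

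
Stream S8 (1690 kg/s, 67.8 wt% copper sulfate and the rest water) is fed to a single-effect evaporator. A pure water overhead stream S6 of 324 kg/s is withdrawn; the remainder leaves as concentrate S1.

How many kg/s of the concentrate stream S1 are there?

1366 kg/s

Concentrate = 1690 − 324 = 1366 kg/s.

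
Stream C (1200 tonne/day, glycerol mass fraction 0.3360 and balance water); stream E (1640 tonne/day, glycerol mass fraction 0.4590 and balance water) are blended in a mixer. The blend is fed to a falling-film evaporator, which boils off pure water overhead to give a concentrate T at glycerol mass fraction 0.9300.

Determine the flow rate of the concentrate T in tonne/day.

glycerol entering = 1200×0.336 + 1640×0.459 = 1156 tonne/day.
All glycerol reports to T, so T = 1156/0.930 = 1243 tonne/day.

1243 tonne/day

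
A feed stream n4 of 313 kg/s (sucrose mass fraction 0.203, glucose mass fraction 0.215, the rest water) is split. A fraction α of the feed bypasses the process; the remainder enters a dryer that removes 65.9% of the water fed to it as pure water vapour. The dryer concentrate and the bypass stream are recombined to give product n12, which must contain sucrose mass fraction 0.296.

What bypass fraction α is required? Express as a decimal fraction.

0.181

All 313×0.203 = 63.539 kg/s of sucrose reaches n12, so n12 = 63.539/0.296 = 214.66 kg/s and vapour = 98.341 kg/s.
The evaporator receives (1−α)·313 of feed at 0.582 water and removes 0.659 of that water:
0.659×0.582×(1−α)×313 = 98.341
(1−α) = 98.341/120.05 = 0.8192;  α = 0.1808.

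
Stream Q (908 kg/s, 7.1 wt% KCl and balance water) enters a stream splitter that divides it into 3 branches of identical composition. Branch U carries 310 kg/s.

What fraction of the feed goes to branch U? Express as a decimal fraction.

Fraction to U = 310/908 = 0.3414.

0.341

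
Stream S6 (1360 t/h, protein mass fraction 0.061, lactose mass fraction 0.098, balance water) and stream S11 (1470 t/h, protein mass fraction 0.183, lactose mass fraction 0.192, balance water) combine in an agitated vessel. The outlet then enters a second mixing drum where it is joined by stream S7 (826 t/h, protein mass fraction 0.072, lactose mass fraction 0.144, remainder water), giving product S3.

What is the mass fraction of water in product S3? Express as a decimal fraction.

Overall, product flow = 3656 t/h.
water in = 1360×0.841 + 1470×0.625 + 826×0.784 = 2710.1 t/h.
water fraction in S3 = 0.741.

0.741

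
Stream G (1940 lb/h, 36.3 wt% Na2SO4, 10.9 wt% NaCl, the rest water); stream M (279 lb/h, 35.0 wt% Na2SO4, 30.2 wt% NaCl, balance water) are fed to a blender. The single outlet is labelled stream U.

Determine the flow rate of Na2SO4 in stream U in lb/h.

801.9 lb/h

Na2SO4 out = Na2SO4 in = 1940×0.363 + 279×0.350 = 801.87 lb/h.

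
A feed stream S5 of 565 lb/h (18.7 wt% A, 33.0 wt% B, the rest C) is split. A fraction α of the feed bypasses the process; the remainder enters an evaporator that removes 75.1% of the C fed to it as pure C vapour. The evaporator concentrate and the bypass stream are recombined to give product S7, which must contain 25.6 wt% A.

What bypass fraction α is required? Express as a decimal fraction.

0.257

All 565×0.187 = 105.66 lb/h of A reaches S7, so S7 = 105.66/0.256 = 412.71 lb/h and vapour = 152.29 lb/h.
The evaporator receives (1−α)·565 of feed at 0.483 C and removes 0.751 of that C:
0.751×0.483×(1−α)×565 = 152.29
(1−α) = 152.29/204.94 = 0.7431;  α = 0.2569.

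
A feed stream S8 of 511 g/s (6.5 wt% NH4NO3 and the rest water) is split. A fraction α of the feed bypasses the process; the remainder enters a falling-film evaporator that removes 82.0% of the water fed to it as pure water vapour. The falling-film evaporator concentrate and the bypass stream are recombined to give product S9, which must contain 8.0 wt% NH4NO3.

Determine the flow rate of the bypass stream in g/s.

All 511×0.065 = 33.215 g/s of NH4NO3 reaches S9, so S9 = 33.215/0.080 = 415.19 g/s and vapour = 95.812 g/s.
The evaporator receives (1−α)·511 of feed at 0.935 water and removes 0.820 of that water:
0.820×0.935×(1−α)×511 = 95.812
(1−α) = 95.812/391.78 = 0.2446;  α = 0.7554.
Bypass flow = 0.7554×511 = 386.03 g/s.

386 g/s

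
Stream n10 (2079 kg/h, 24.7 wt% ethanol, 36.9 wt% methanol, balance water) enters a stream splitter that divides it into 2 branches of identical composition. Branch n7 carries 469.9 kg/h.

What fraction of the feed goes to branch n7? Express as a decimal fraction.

0.226

Fraction to n7 = 469.9/2079 = 0.2260.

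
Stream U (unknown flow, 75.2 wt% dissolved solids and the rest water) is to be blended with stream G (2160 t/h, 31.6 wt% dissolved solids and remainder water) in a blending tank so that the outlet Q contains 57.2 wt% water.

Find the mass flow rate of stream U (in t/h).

746.7 t/h

Let U be the unknown flow. Total out = 2160 + U.
water balance: 1477.4 + 0.248·U = 0.572·(2160 + U)
(0.248 − 0.572)·U = 0.572×2160 − 1477.4 = -241.92
U = -241.92 / -0.324 = 746.67 t/h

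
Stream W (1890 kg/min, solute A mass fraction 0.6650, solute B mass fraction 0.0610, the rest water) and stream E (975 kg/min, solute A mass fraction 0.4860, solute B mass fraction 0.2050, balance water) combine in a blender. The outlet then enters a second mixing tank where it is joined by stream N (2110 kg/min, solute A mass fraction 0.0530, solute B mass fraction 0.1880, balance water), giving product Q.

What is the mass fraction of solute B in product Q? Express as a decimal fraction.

0.1431

Overall, product flow = 4975 kg/min.
solute B in = 1890×0.061 + 975×0.205 + 2110×0.188 = 711.85 kg/min.
solute B fraction in Q = 0.1431.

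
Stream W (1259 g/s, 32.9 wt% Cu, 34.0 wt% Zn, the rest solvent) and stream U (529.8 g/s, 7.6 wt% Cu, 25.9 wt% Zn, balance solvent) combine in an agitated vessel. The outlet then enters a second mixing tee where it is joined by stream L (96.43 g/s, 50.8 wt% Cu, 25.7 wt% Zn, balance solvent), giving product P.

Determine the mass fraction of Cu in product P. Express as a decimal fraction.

Overall, product flow = 1885.2 g/s.
Cu in = 1259×0.329 + 529.8×0.076 + 96.43×0.508 = 503.46 g/s.
Cu fraction in P = 0.267.

0.267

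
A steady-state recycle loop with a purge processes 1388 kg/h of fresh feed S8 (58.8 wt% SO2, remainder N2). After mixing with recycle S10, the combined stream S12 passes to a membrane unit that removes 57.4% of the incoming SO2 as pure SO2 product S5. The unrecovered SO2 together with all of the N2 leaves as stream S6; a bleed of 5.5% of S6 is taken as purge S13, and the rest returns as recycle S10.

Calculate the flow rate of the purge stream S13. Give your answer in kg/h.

N2 enters only via S8 and leaves only via the purge: 1388×0.412 = 0.055×(N2 in S6), and the membrane unit passes all N2, so N2 in S12 = N2 in S6 = 10397 kg/h.
SO2 in S12: m_A = 1388×0.588 + (1−0.055)·(1−0.574)·m_A, so m_A = 816.14/0.5974 = 1366.1 kg/h.
S6 = (1−0.574)×1366.1 + 10397 = 10979 kg/h.
Purge S13 = 0.055×10979 = 603.86 kg/h.

603.9 kg/h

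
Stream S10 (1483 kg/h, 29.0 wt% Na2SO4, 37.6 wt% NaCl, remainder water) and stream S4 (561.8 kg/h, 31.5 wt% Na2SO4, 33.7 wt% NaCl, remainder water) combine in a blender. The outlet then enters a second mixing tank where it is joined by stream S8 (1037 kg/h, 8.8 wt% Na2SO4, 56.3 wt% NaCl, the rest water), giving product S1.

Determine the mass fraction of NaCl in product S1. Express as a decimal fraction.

Overall, product flow = 3081.8 kg/h.
NaCl in = 1483×0.376 + 561.8×0.337 + 1037×0.563 = 1330.8 kg/h.
NaCl fraction in S1 = 0.432.

0.432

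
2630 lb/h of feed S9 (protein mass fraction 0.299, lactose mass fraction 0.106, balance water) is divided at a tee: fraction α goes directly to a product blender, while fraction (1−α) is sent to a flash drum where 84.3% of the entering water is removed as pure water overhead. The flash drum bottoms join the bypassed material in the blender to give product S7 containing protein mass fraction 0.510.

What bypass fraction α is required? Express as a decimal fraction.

All 2630×0.299 = 786.37 lb/h of protein reaches S7, so S7 = 786.37/0.510 = 1541.9 lb/h and vapour = 1088.1 lb/h.
The evaporator receives (1−α)·2630 of feed at 0.595 water and removes 0.843 of that water:
0.843×0.595×(1−α)×2630 = 1088.1
(1−α) = 1088.1/1319.2 = 0.8248;  α = 0.1752.

0.175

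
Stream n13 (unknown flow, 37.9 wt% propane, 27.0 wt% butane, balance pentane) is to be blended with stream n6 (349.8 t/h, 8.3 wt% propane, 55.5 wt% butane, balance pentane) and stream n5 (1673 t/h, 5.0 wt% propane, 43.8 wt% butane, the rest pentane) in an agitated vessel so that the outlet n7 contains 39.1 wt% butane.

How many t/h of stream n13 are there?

1124 t/h

Let n13 be the unknown flow. Total out = 2022.8 + n13.
butane balance: 926.91 + 0.270·n13 = 0.391·(2022.8 + n13)
(0.270 − 0.391)·n13 = 0.391×2022.8 − 926.91 = -136
n13 = -136 / -0.121 = 1124 t/h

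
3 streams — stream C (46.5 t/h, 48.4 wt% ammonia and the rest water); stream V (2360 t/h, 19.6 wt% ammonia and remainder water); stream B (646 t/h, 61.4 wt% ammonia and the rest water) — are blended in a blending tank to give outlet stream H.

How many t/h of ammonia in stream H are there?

ammonia out = ammonia in = 46.5×0.484 + 2360×0.196 + 646×0.614 = 881.71 t/h.

881.7 t/h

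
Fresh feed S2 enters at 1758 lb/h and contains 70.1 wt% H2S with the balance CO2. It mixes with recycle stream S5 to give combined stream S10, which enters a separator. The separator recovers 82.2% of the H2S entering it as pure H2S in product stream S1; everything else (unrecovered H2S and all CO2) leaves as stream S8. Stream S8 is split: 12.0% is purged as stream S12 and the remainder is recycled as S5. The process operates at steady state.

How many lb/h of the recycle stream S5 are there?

CO2 enters only via S2 and leaves only via the purge: 1758×0.299 = 0.120×(CO2 in S8), and the separator passes all CO2, so CO2 in S10 = CO2 in S8 = 4380.3 lb/h.
H2S in S10: m_A = 1758×0.701 + (1−0.120)·(1−0.822)·m_A, so m_A = 1232.4/0.8434 = 1461.2 lb/h.
S8 = (1−0.822)×1461.2 + 4380.3 = 4640.5 lb/h.
Recycle S5 = (1−0.120)×4640.5 = 4083.6 lb/h.

4084 lb/h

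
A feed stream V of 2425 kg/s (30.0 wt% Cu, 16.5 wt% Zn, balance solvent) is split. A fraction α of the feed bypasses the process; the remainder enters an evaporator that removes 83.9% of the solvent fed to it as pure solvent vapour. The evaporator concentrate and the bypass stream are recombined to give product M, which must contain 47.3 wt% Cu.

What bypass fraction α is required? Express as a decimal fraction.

0.185

All 2425×0.300 = 727.5 kg/s of Cu reaches M, so M = 727.5/0.473 = 1538.1 kg/s and vapour = 886.95 kg/s.
The evaporator receives (1−α)·2425 of feed at 0.535 solvent and removes 0.839 of that solvent:
0.839×0.535×(1−α)×2425 = 886.95
(1−α) = 886.95/1088.5 = 0.8148;  α = 0.1852.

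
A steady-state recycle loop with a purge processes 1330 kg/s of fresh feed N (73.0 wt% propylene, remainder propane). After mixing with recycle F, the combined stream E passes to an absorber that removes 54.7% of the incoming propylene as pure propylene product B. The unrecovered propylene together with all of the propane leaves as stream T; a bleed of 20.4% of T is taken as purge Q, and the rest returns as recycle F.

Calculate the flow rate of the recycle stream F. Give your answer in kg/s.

1949 kg/s

propane enters only via N and leaves only via the purge: 1330×0.270 = 0.204×(propane in T), and the absorber passes all propane, so propane in E = propane in T = 1760.3 kg/s.
propylene in E: m_A = 1330×0.730 + (1−0.204)·(1−0.547)·m_A, so m_A = 970.9/0.6394 = 1518.4 kg/s.
T = (1−0.547)×1518.4 + 1760.3 = 2448.1 kg/s.
Recycle F = (1−0.204)×2448.1 = 1948.7 kg/s.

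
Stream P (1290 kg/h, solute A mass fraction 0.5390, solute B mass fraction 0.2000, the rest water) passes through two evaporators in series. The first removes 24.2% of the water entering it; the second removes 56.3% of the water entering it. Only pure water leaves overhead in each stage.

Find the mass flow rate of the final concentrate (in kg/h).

1065 kg/h

water in feed = 1290×0.261 = 336.69 kg/h.
After stage 1: water left = (1−0.242)×336.69 = 255.21; stream total = 1208.5 kg/h.
After stage 2: water left = (1−0.563)×255.21 = 111.53; final concentrate = 1064.8 kg/h.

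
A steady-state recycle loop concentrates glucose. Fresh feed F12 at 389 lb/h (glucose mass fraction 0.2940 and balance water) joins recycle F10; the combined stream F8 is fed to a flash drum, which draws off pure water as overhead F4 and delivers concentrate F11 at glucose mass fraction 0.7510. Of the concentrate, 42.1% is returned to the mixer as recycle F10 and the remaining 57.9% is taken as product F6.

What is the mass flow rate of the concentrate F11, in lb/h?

263 lb/h

Overall glucose balance (none leaves overhead): glucose in fresh feed = glucose in product, i.e. 389×0.294 = (1−0.421)·F11·0.751.
F11 = 114.37/(0.751×0.579) = 263.01 lb/h.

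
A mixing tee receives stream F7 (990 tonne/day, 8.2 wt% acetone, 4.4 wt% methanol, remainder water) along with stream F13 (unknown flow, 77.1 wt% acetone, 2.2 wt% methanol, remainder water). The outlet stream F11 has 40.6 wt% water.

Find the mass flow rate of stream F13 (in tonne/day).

Let F13 be the unknown flow. Total out = 990 + F13.
water balance: 865.26 + 0.207·F13 = 0.406·(990 + F13)
(0.207 − 0.406)·F13 = 0.406×990 − 865.26 = -463.32
F13 = -463.32 / -0.199 = 2328.2 tonne/day

2328 tonne/day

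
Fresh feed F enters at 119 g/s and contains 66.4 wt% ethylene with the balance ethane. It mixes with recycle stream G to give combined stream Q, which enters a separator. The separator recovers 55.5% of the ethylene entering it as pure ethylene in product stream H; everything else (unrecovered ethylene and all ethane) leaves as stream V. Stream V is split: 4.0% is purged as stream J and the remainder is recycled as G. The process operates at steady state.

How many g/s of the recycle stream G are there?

1019 g/s

ethane enters only via F and leaves only via the purge: 119×0.336 = 0.040×(ethane in V), and the separator passes all ethane, so ethane in Q = ethane in V = 999.6 g/s.
ethylene in Q: m_A = 119×0.664 + (1−0.040)·(1−0.555)·m_A, so m_A = 79.016/0.5728 = 137.95 g/s.
V = (1−0.555)×137.95 + 999.6 = 1061 g/s.
Recycle G = (1−0.040)×1061 = 1018.5 g/s.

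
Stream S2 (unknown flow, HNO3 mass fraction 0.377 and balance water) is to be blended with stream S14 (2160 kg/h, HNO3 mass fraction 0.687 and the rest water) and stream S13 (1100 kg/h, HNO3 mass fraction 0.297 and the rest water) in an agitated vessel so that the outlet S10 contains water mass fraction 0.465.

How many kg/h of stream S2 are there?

421 kg/h

Let S2 be the unknown flow. Total out = 3260 + S2.
water balance: 1449.4 + 0.623·S2 = 0.465·(3260 + S2)
(0.623 − 0.465)·S2 = 0.465×3260 − 1449.4 = 66.52
S2 = 66.52 / 0.158 = 421.01 kg/h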